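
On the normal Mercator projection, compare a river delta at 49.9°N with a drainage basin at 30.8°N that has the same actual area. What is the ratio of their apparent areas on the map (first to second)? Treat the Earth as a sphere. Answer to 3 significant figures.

Mercator areal scale is sec²φ.
At 49.9°: sec²(49.9°) = 1/0.6441² = 2.410.
At 30.8°: sec²(30.8°) = 1/0.8590² = 1.355.
Ratio = 2.410/1.355 = cos²(30.8°)/cos²(49.9°) ≈ 1.78.

1.78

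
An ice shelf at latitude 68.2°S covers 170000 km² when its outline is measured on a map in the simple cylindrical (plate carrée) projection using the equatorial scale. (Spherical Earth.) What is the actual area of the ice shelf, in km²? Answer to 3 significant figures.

For the equirectangular projection with φ₀ = 0 (plate carrée), h = 1 along meridians and k = sec φ along parallels.
Areal scale = h·k = 1 × sec φ; at 68.2°, h = 1.000, k = 2.693, so h·k = 2.693.
True area = apparent / (areal scale) = 170000 / 2.693 ≈ 63100 km².

63100 km²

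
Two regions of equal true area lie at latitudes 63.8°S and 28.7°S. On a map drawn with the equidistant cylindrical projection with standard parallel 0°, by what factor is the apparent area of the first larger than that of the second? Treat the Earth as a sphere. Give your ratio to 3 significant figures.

Plate carrée maps x = Rλ, y = Rφ. The meridian scale is h = 1 and the parallel scale is k = 1/cos φ = sec φ.
Areal scale at 63.8°: h·k = 1.000 × 2.265 = 2.265.
Areal scale at 28.7°: h·k = 1.000 × 1.140 = 1.140.
Ratio = 2.265/1.140 ≈ 1.99.

1.99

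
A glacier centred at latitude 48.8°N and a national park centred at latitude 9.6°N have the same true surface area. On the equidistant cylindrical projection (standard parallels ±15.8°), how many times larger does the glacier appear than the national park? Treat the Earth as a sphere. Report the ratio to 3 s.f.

1.50

In the equirectangular projection with standard parallel φ₀ = 15.8° (x = Rλ cos φ₀, y = Rφ), meridians are true-scale (h = 1) and the parallel scale is k = cos φ₀ / cos φ.
Areal scale at 48.8°: h·k = 1.000 × 1.461 = 1.461.
Areal scale at 9.6°: h·k = 1.000 × 0.9759 = 0.9759.
Ratio = 1.461/0.9759 ≈ 1.50.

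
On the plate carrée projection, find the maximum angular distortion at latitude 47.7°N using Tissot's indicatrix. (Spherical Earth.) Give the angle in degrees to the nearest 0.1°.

22.5°

Plate carrée maps x = Rλ, y = Rφ. The meridian scale is h = 1 and the parallel scale is k = 1/cos φ = sec φ.
At 47.7°: h = 1.000, k = 1.486; principal scales a = 1.486, b = 1.000.
sin(ω/2) = (a − b)/(a + b) = 0.4859/2.486 = 0.1954, so ω = 2 arcsin(0.1954) ≈ 22.5°.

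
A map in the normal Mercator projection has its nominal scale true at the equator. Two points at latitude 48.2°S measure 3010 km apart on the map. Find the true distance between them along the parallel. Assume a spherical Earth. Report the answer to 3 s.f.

2010 km

Mercator is conformal, so the point scale is isotropic: h = k = sec φ = 1/cos φ.
Along the parallel at 48.2°, map distances are exaggerated by k = sec 48.2° = 1.500.
True distance = 3010 / 1.500 = 3010 × cos 48.2° ≈ 2010 km.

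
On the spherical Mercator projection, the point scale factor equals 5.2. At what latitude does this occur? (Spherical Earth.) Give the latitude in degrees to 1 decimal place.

Mercator scale is k = sec φ = 1/cos φ.
1/cos φ = 5.2  ⇒  cos φ = 0.1923  ⇒  φ = arccos(0.1923) ≈ 78.9°.

78.9°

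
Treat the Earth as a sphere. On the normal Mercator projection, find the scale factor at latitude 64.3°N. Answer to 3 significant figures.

2.31

Mercator is conformal, so the point scale is isotropic: h = k = sec φ = 1/cos φ.
k = 1/cos 64.3° = 1/0.4337 = 2.306.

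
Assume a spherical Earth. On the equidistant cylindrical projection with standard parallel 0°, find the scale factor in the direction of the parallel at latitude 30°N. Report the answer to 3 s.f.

1.15

Plate carrée maps x = Rλ, y = Rφ. The meridian scale is h = 1 and the parallel scale is k = 1/cos φ = sec φ.
k = 1/cos 30° = 1/0.8660 = 1.155.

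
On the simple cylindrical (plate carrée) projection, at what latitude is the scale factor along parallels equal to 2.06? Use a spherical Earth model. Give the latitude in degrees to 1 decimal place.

Plate carrée: h = 1, k = sec φ along parallels.
sec φ = 2.06  ⇒  cos φ = 0.4854  ⇒  φ ≈ 61.0°.

61.0°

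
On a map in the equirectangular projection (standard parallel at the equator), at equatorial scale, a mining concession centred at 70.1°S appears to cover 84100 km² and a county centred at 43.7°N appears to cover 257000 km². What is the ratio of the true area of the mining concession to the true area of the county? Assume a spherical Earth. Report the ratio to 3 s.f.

Plate carrée has h = 1 and k = sec φ, giving areal scale sec φ; true area = (apparent area) · cos φ.
True area of mining concession: 84100 × cos(70.1°) = 84100 × 0.3404 = 28630 km².
True area of county: 257000 × cos(43.7°) = 257000 × 0.7230 = 185800 km².
Ratio = 28630 / 185800 ≈ 0.154.

0.154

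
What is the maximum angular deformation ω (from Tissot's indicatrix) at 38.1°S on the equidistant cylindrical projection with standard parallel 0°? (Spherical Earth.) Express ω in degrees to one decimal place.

13.7°

For the equirectangular projection with φ₀ = 0 (plate carrée), h = 1 along meridians and k = sec φ along parallels.
At 38.1°: h = 1.000, k = 1.271; principal scales a = 1.271, b = 1.000.
sin(ω/2) = (a − b)/(a + b) = 0.2708/2.271 = 0.1192, so ω = 2 arcsin(0.1192) ≈ 13.7°.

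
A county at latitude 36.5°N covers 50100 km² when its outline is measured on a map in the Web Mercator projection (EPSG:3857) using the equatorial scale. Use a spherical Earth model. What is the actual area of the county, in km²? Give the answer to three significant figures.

32400 km²

The Mercator projection is conformal; its linear scale factor is the same in every direction and equals sec φ = 1/cos φ.
Areal scale = k² = sec²φ = 1/cos²(36.5°) = 1/0.8039² = 1.548.
True area = apparent / (areal scale) = 50100 / 1.548 ≈ 32400 km².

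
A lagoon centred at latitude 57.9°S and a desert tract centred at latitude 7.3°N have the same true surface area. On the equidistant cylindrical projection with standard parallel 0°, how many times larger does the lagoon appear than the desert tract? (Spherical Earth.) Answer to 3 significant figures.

1.87

For the equirectangular projection with φ₀ = 0 (plate carrée), h = 1 along meridians and k = sec φ along parallels.
Areal scale at 57.9°: h·k = 1.000 × 1.882 = 1.882.
Areal scale at 7.3°: h·k = 1.000 × 1.008 = 1.008.
Ratio = 1.882/1.008 ≈ 1.87.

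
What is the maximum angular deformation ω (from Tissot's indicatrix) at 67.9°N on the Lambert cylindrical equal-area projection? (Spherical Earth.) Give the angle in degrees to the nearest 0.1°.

The Lambert cylindrical equal-area projection is the cylindrical equal-area projection with its standard parallel at the equator (φ₀ = 0). For cylindrical equal-area with standard parallel φ₀, h = cos φ / cos φ₀ and k = cos φ₀ / cos φ, so h·k = 1.
At 67.9°: h = 0.3762, k = 2.658; principal scales a = 2.658, b = 0.3762.
sin(ω/2) = (a − b)/(a + b) = 2.282/3.034 = 0.7520, so ω = 2 arcsin(0.7520) ≈ 97.5°.

97.5°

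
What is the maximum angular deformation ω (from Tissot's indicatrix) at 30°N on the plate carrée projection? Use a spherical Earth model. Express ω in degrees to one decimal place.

In the plate carrée (x = Rλ, y = Rφ), meridians are true-scale (h = 1) and parallels are stretched by k = sec φ.
At 30°: h = 1.000, k = 1.155; principal scales a = 1.155, b = 1.000.
sin(ω/2) = (a − b)/(a + b) = 0.1547/2.155 = 0.07180, so ω = 2 arcsin(0.07180) ≈ 8.2°.

8.2°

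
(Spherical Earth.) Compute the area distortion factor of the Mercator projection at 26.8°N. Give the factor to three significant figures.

1.26

For Mercator, h = k = sec φ (a conformal cylindrical projection has a single point scale, 1/cos φ).
Areal scale = k² = sec²φ = 1/cos²(26.8°) = 1/0.8926² = 1.255.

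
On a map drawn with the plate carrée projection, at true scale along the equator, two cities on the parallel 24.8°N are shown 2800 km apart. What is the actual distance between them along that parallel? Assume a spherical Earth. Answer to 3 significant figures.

For the equirectangular projection with φ₀ = 0 (plate carrée), h = 1 along meridians and k = sec φ along parallels.
Along the parallel at 24.8°, map distances are exaggerated by k = sec 24.8° = 1.102.
True distance = 2800 / 1.102 = 2800 × cos 24.8° ≈ 2540 km.

2540 km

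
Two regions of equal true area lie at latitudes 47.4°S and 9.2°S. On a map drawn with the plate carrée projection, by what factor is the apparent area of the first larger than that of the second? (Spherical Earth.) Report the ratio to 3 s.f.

1.46

Plate carrée maps x = Rλ, y = Rφ. The meridian scale is h = 1 and the parallel scale is k = 1/cos φ = sec φ.
Areal scale at 47.4°: h·k = 1.000 × 1.477 = 1.477.
Areal scale at 9.2°: h·k = 1.000 × 1.013 = 1.013.
Ratio = 1.477/1.013 ≈ 1.46.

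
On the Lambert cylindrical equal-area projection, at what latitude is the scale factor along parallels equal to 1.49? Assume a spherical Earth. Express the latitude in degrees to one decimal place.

47.8°

The Lambert cylindrical equal-area projection is the cylindrical equal-area projection with its standard parallel at the equator (φ₀ = 0). Cylindrical equal-area (φ₀ = 0°): h = cos φ / cos 0° along meridians, k = cos 0° / cos φ along parallels; h·k = 1.
k = cos φ₀ / cos φ = 1.49  ⇒  cos φ = cos 0° / 1.49 = 0.6711.
φ = arccos(0.6711) ≈ 47.8°.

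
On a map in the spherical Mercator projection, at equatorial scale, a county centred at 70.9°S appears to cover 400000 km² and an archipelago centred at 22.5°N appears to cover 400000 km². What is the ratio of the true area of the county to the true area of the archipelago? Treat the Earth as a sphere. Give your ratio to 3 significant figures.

Mercator's areal exaggeration is sec²φ; hence true area = (apparent area) · cos²φ.
True area of county: 400000 × cos²(70.9°) = 400000 × 0.1071 = 42830 km².
True area of archipelago: 400000 × cos²(22.5°) = 400000 × 0.8536 = 341400 km².
Ratio = 42830 / 341400 ≈ 0.125.

0.125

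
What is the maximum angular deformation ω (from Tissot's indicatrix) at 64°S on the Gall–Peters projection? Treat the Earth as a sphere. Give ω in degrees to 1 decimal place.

The Gall–Peters projection is cylindrical equal-area with φ₀ = 45°. Cylindrical equal-area (φ₀ = 45°): h = cos φ / cos 45° along meridians, k = cos 45° / cos φ along parallels; h·k = 1.
At 64°: h = 0.6200, k = 1.613; principal scales a = 1.613, b = 0.6200.
sin(ω/2) = (a − b)/(a + b) = 0.9931/2.233 = 0.4447, so ω = 2 arcsin(0.4447) ≈ 52.8°.

52.8°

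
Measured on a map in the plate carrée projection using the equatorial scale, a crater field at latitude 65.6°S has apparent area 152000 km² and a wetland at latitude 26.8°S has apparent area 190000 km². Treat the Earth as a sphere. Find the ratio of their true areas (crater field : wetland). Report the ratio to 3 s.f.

On the plate carrée, areal scale = h·k = 1 × sec φ, so true area = apparent × cos φ.
True area of crater field: 152000 × cos(65.6°) = 152000 × 0.4131 = 62790 km².
True area of wetland: 190000 × cos(26.8°) = 190000 × 0.8926 = 169600 km².
Ratio = 62790 / 169600 ≈ 0.370.

0.370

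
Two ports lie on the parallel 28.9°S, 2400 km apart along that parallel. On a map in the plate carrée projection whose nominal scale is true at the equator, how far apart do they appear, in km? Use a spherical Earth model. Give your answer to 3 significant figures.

2740 km

Plate carrée maps x = Rλ, y = Rφ. The meridian scale is h = 1 and the parallel scale is k = 1/cos φ = sec φ.
Along the parallel, k = sec 28.9° = 1/0.8755 = 1.142.
Map distance = 2400 × 1.142 ≈ 2740 km.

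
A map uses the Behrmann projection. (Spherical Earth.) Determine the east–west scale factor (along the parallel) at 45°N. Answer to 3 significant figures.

1.22

The Behrmann projection is cylindrical equal-area with φ₀ = 30°. A cylindrical equal-area projection with standard parallel φ₀ has meridian scale h = cos φ / cos φ₀ and parallel scale k = cos φ₀ / cos φ (so areas are preserved, h·k = 1).
k = cos 30° / cos 45° = 0.8660/0.7071 = 1.225.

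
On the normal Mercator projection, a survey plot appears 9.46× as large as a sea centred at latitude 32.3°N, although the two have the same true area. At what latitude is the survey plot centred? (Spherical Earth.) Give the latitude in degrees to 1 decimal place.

74.0°

On Mercator, (apparent₁)/(apparent₂) = sec²φ₁ / sec²φ₂ when true areas are equal.
cos²φ₂ / cos²φ₁ = 9.46  ⇒  cos φ₁ = cos 32.3° / √9.46 = 0.8453/3.076 = 0.2748.
φ₁ = arccos(0.2748) ≈ 74.0°.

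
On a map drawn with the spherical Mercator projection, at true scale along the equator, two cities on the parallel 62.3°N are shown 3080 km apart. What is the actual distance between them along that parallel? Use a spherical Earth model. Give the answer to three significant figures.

1430 km

For Mercator, h = k = sec φ (a conformal cylindrical projection has a single point scale, 1/cos φ).
Along the parallel at 62.3°, map distances are exaggerated by k = sec 62.3° = 2.151.
True distance = 3080 / 2.151 = 3080 × cos 62.3° ≈ 1430 km.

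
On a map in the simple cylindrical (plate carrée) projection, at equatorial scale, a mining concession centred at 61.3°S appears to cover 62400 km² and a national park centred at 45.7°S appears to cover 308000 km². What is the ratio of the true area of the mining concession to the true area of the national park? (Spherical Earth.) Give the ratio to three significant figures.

0.139

On the plate carrée, areal scale = h·k = 1 × sec φ, so true area = apparent × cos φ.
True area of mining concession: 62400 × cos(61.3°) = 62400 × 0.4802 = 29970 km².
True area of national park: 308000 × cos(45.7°) = 308000 × 0.6984 = 215100 km².
Ratio = 29970 / 215100 ≈ 0.139.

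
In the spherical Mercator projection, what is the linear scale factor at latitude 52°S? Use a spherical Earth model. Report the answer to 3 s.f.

For Mercator, h = k = sec φ (a conformal cylindrical projection has a single point scale, 1/cos φ).
k = 1/cos 52° = 1/0.6157 = 1.624.

1.62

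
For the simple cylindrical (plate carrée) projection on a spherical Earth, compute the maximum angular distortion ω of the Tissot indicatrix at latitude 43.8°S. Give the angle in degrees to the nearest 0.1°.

In the plate carrée (x = Rλ, y = Rφ), meridians are true-scale (h = 1) and parallels are stretched by k = sec φ.
At 43.8°: h = 1.000, k = 1.386; principal scales a = 1.386, b = 1.000.
sin(ω/2) = (a − b)/(a + b) = 0.3855/2.386 = 0.1616, so ω = 2 arcsin(0.1616) ≈ 18.6°.

18.6°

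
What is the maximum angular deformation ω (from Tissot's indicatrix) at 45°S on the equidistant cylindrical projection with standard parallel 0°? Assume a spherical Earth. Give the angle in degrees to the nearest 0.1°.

19.8°

For the equirectangular projection with φ₀ = 0 (plate carrée), h = 1 along meridians and k = sec φ along parallels.
At 45°: h = 1.000, k = 1.414; principal scales a = 1.414, b = 1.000.
sin(ω/2) = (a − b)/(a + b) = 0.4142/2.414 = 0.1716, so ω = 2 arcsin(0.1716) ≈ 19.8°.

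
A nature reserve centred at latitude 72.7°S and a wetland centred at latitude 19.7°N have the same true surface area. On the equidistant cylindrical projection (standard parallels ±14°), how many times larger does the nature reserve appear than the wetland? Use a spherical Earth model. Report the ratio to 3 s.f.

3.17

The equidistant cylindrical projection with φ₀ = 14° has h = 1 (meridians true) and k = cos φ₀ / cos φ along parallels.
Areal scale at 72.7°: h·k = 1.000 × 3.263 = 3.263.
Areal scale at 19.7°: h·k = 1.000 × 1.031 = 1.031.
Ratio = 3.263/1.031 ≈ 3.17.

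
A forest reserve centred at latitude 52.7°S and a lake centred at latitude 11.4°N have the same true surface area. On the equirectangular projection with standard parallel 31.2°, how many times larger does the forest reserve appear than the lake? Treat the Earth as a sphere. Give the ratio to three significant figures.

1.62

The equidistant cylindrical projection with φ₀ = 31.2° has h = 1 (meridians true) and k = cos φ₀ / cos φ along parallels.
Areal scale at 52.7°: h·k = 1.000 × 1.412 = 1.412.
Areal scale at 11.4°: h·k = 1.000 × 0.8726 = 0.8726.
Ratio = 1.412/0.8726 ≈ 1.62.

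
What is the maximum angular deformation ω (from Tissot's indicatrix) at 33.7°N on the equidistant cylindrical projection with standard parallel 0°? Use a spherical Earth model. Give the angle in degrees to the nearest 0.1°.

Plate carrée maps x = Rλ, y = Rφ. The meridian scale is h = 1 and the parallel scale is k = 1/cos φ = sec φ.
At 33.7°: h = 1.000, k = 1.202; principal scales a = 1.202, b = 1.000.
sin(ω/2) = (a − b)/(a + b) = 0.2020/2.202 = 0.09173, so ω = 2 arcsin(0.09173) ≈ 10.5°.

10.5°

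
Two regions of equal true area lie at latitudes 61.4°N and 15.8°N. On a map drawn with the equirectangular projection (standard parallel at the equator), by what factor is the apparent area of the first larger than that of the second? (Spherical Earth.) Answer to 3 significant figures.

2.01

In the plate carrée (x = Rλ, y = Rφ), meridians are true-scale (h = 1) and parallels are stretched by k = sec φ.
Areal scale at 61.4°: h·k = 1.000 × 2.089 = 2.089.
Areal scale at 15.8°: h·k = 1.000 × 1.039 = 1.039.
Ratio = 2.089/1.039 ≈ 2.01.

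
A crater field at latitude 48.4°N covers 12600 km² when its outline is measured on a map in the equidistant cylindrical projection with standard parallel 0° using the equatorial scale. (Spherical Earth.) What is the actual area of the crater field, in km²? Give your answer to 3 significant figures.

For the equirectangular projection with φ₀ = 0 (plate carrée), h = 1 along meridians and k = sec φ along parallels.
Areal scale = h·k = 1 × sec φ; at 48.4°, h = 1.000, k = 1.506, so h·k = 1.506.
True area = apparent / (areal scale) = 12600 / 1.506 ≈ 8370 km².

8370 km²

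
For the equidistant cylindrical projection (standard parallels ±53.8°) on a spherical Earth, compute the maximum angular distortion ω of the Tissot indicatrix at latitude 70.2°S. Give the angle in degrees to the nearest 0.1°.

31.4°

The equidistant cylindrical projection with φ₀ = 53.8° has h = 1 (meridians true) and k = cos φ₀ / cos φ along parallels.
At 70.2°: h = 1.000, k = 1.744; principal scales a = 1.744, b = 1.000.
sin(ω/2) = (a − b)/(a + b) = 0.7435/2.744 = 0.2710, so ω = 2 arcsin(0.2710) ≈ 31.4°.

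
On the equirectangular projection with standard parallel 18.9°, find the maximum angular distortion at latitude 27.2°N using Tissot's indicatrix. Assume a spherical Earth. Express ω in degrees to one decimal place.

In the equirectangular projection with standard parallel φ₀ = 18.9° (x = Rλ cos φ₀, y = Rφ), meridians are true-scale (h = 1) and the parallel scale is k = cos φ₀ / cos φ.
At 27.2°: h = 1.000, k = 1.064; principal scales a = 1.064, b = 1.000.
sin(ω/2) = (a − b)/(a + b) = 0.06371/2.064 = 0.03087, so ω = 2 arcsin(0.03087) ≈ 3.5°.

3.5°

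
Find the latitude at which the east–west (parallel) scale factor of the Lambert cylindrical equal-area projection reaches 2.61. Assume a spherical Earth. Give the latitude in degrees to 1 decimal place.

The Lambert cylindrical equal-area projection is the cylindrical equal-area projection with its standard parallel at the equator (φ₀ = 0). For cylindrical equal-area with standard parallel φ₀, h = cos φ / cos φ₀ and k = cos φ₀ / cos φ, so h·k = 1.
k = cos φ₀ / cos φ = 2.61  ⇒  cos φ = cos 0° / 2.61 = 0.3831.
φ = arccos(0.3831) ≈ 67.5°.

67.5°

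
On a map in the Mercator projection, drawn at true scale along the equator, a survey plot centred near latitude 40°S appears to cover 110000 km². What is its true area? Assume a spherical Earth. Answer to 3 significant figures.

For Mercator, h = k = sec φ (a conformal cylindrical projection has a single point scale, 1/cos φ).
Areal scale = k² = sec²φ = 1/cos²(40°) = 1/0.7660² = 1.704.
True area = apparent / (areal scale) = 110000 / 1.704 ≈ 64600 km².

64600 km²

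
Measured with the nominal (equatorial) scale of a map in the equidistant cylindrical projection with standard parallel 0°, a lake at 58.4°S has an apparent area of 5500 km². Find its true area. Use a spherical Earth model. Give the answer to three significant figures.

Plate carrée maps x = Rλ, y = Rφ. The meridian scale is h = 1 and the parallel scale is k = 1/cos φ = sec φ.
Areal scale = h·k = 1 × sec φ; at 58.4°, h = 1.000, k = 1.908, so h·k = 1.908.
True area = apparent / (areal scale) = 5500 / 1.908 ≈ 2880 km².

2880 km²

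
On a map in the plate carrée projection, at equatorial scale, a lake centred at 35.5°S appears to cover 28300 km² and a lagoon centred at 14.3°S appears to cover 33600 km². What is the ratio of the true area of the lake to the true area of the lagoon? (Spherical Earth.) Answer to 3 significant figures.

0.708

Plate carrée has h = 1 and k = sec φ, giving areal scale sec φ; true area = (apparent area) · cos φ.
True area of lake: 28300 × cos(35.5°) = 28300 × 0.8141 = 23040 km².
True area of lagoon: 33600 × cos(14.3°) = 33600 × 0.9690 = 32560 km².
Ratio = 23040 / 32560 ≈ 0.708.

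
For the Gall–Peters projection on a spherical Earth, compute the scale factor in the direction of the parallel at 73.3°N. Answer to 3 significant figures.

2.46

Gall–Peters is a cylindrical equal-area projection with standard parallels at ±45°. A cylindrical equal-area projection with standard parallel φ₀ has meridian scale h = cos φ / cos φ₀ and parallel scale k = cos φ₀ / cos φ (so areas are preserved, h·k = 1).
k = cos 45° / cos 73.3° = 0.7071/0.2874 = 2.461.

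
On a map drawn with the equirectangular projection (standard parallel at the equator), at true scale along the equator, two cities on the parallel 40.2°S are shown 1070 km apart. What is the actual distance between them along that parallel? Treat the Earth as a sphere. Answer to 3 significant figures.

817 km

Plate carrée maps x = Rλ, y = Rφ. The meridian scale is h = 1 and the parallel scale is k = 1/cos φ = sec φ.
Along the parallel at 40.2°, map distances are exaggerated by k = sec 40.2° = 1.309.
True distance = 1070 / 1.309 = 1070 × cos 40.2° ≈ 817 km.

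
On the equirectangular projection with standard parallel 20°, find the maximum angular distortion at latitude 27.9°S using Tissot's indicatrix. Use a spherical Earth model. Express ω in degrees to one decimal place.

In the equirectangular projection with standard parallel φ₀ = 20° (x = Rλ cos φ₀, y = Rφ), meridians are true-scale (h = 1) and the parallel scale is k = cos φ₀ / cos φ.
At 27.9°: h = 1.000, k = 1.063; principal scales a = 1.063, b = 1.000.
sin(ω/2) = (a − b)/(a + b) = 0.06328/2.063 = 0.03067, so ω = 2 arcsin(0.03067) ≈ 3.5°.

3.5°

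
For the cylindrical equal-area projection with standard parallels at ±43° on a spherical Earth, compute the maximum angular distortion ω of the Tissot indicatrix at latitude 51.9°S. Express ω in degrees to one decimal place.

19.4°

A cylindrical equal-area projection with standard parallel φ₀ has meridian scale h = cos φ / cos φ₀ and parallel scale k = cos φ₀ / cos φ (so areas are preserved, h·k = 1).
At 51.9°: h = 0.8437, k = 1.185; principal scales a = 1.185, b = 0.8437.
sin(ω/2) = (a − b)/(a + b) = 0.3416/2.029 = 0.1684, so ω = 2 arcsin(0.1684) ≈ 19.4°.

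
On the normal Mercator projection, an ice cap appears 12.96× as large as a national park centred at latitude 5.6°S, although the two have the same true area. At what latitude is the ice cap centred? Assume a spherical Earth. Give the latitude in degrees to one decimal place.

74.0°

Mercator areal scale is sec²φ, so apparent-area ratio = sec²φ₁ / sec²φ₂ = cos²φ₂ / cos²φ₁.
cos²φ₂ / cos²φ₁ = 12.96  ⇒  cos φ₁ = cos 5.6° / √12.96 = 0.9952/3.600 = 0.2765.
φ₁ = arccos(0.2765) ≈ 74.0°.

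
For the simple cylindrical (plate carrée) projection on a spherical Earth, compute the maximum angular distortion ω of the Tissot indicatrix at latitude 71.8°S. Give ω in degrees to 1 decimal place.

In the plate carrée (x = Rλ, y = Rφ), meridians are true-scale (h = 1) and parallels are stretched by k = sec φ.
At 71.8°: h = 1.000, k = 3.202; principal scales a = 3.202, b = 1.000.
sin(ω/2) = (a − b)/(a + b) = 2.202/4.202 = 0.5240, so ω = 2 arcsin(0.5240) ≈ 63.2°.

63.2°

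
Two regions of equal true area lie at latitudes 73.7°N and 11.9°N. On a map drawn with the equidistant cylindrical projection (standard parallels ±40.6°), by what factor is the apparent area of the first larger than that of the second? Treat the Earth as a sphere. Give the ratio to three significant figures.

3.49

In the equirectangular projection with standard parallel φ₀ = 40.6° (x = Rλ cos φ₀, y = Rφ), meridians are true-scale (h = 1) and the parallel scale is k = cos φ₀ / cos φ.
Areal scale at 73.7°: h·k = 1.000 × 2.705 = 2.705.
Areal scale at 11.9°: h·k = 1.000 × 0.7759 = 0.7759.
Ratio = 2.705/0.7759 ≈ 3.49.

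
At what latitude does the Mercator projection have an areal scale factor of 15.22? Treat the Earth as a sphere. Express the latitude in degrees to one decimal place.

75.1°

Mercator areal scale is sec²φ.
sec²φ = 15.22  ⇒  cos²φ = 0.06570  ⇒  cos φ = 0.2563.
φ = arccos(0.2563) ≈ 75.1°.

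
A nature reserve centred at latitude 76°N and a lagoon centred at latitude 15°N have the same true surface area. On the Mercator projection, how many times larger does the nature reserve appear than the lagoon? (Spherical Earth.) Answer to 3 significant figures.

15.9

Mercator areal scale is sec²φ.
At 76°: sec²(76°) = 1/0.2419² = 17.09.
At 15°: sec²(15°) = 1/0.9659² = 1.072.
Ratio = 17.09/1.072 = cos²(15°)/cos²(76°) ≈ 15.9.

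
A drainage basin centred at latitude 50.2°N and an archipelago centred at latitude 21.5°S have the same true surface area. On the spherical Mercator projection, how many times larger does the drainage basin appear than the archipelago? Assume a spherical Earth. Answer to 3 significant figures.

Mercator is conformal with k = sec φ, so areal scale = k² = sec²φ.
At 50.2°: sec²(50.2°) = 1/0.6401² = 2.441.
At 21.5°: sec²(21.5°) = 1/0.9304² = 1.155.
Ratio = 2.441/1.155 = cos²(21.5°)/cos²(50.2°) ≈ 2.11.

2.11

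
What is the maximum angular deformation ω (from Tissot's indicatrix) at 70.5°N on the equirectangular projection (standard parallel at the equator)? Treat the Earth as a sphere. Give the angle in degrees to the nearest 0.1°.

59.9°

In the plate carrée (x = Rλ, y = Rφ), meridians are true-scale (h = 1) and parallels are stretched by k = sec φ.
At 70.5°: h = 1.000, k = 2.996; principal scales a = 2.996, b = 1.000.
sin(ω/2) = (a − b)/(a + b) = 1.996/3.996 = 0.4995, so ω = 2 arcsin(0.4995) ≈ 59.9°.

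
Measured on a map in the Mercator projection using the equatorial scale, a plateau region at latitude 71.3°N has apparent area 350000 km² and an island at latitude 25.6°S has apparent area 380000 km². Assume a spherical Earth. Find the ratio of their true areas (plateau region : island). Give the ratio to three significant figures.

0.116

On Mercator the areal scale is sec²φ, so true area = apparent × cos²φ.
True area of plateau region: 350000 × cos²(71.3°) = 350000 × 0.1028 = 35980 km².
True area of island: 380000 × cos²(25.6°) = 380000 × 0.8133 = 309100 km².
Ratio = 35980 / 309100 ≈ 0.116.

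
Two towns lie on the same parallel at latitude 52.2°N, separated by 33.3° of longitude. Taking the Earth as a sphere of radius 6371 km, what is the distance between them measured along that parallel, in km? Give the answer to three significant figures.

Arc length along a parallel = R cos φ · Δλ (with Δλ in radians).
= 6371 × cos 52.2° × (33.3° × π/180) = 6371 × 0.6129 × 0.5812 ≈ 2270 km.

2270 km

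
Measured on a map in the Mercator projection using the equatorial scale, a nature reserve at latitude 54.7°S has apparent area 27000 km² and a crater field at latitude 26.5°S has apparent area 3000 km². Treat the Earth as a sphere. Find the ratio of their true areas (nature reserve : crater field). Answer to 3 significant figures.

Mercator's areal exaggeration is sec²φ; hence true area = (apparent area) · cos²φ.
True area of nature reserve: 27000 × cos²(54.7°) = 27000 × 0.3339 = 9016 km².
True area of crater field: 3000 × cos²(26.5°) = 3000 × 0.8009 = 2403 km².
Ratio = 9016 / 2403 ≈ 3.75.

3.75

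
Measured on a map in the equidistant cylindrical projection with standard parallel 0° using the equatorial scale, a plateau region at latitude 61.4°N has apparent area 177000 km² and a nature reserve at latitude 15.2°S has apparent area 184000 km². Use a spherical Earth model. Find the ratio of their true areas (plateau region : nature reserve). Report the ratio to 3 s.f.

0.477

On the plate carrée, areal scale = h·k = 1 × sec φ, so true area = apparent × cos φ.
True area of plateau region: 177000 × cos(61.4°) = 177000 × 0.4787 = 84730 km².
True area of nature reserve: 184000 × cos(15.2°) = 184000 × 0.9650 = 177600 km².
Ratio = 84730 / 177600 ≈ 0.477.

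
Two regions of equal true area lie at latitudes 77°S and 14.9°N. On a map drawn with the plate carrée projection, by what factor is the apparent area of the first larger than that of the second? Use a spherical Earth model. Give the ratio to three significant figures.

For the equirectangular projection with φ₀ = 0 (plate carrée), h = 1 along meridians and k = sec φ along parallels.
Areal scale at 77°: h·k = 1.000 × 4.445 = 4.445.
Areal scale at 14.9°: h·k = 1.000 × 1.035 = 1.035.
Ratio = 4.445/1.035 ≈ 4.30.

4.30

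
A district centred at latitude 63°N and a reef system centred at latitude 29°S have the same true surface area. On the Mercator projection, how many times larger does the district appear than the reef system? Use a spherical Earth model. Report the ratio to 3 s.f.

3.71

On Mercator, area is exaggerated by sec²φ = 1/cos²φ.
At 63°: sec²(63°) = 1/0.4540² = 4.852.
At 29°: sec²(29°) = 1/0.8746² = 1.307.
Ratio = 4.852/1.307 = cos²(29°)/cos²(63°) ≈ 3.71.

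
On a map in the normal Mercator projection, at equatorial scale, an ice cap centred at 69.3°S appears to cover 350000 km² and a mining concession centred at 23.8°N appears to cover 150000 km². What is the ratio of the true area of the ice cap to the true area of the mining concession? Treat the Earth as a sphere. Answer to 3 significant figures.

0.348

Since Mercator area scale is 1/cos²φ, the true area equals the apparent area multiplied by cos²φ.
True area of ice cap: 350000 × cos²(69.3°) = 350000 × 0.1249 = 43730 km².
True area of mining concession: 150000 × cos²(23.8°) = 150000 × 0.8372 = 125600 km².
Ratio = 43730 / 125600 ≈ 0.348.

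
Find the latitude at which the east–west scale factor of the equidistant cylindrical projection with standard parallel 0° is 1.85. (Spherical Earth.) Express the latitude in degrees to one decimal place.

57.3°

Plate carrée: h = 1, k = sec φ along parallels.
sec φ = 1.85  ⇒  cos φ = 0.5405  ⇒  φ ≈ 57.3°.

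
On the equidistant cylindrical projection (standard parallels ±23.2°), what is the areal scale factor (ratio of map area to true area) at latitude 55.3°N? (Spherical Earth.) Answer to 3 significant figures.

With standard parallel φ₀ = 23.2°, the equirectangular projection gives x = Rλ cos φ₀, y = Rφ, so h = 1 and k = cos 23.2° / cos φ.
Areal scale = h·k = 1 × cos φ₀ / cos φ; at 55.3°, h = 1.000, k = 1.615, so h·k = 1.615.

1.61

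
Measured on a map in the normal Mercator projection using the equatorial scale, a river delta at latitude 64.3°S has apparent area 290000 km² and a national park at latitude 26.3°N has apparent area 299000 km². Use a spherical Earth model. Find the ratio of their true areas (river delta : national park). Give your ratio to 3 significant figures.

Mercator's areal exaggeration is sec²φ; hence true area = (apparent area) · cos²φ.
True area of river delta: 290000 × cos²(64.3°) = 290000 × 0.1881 = 54540 km².
True area of national park: 299000 × cos²(26.3°) = 299000 × 0.8037 = 240300 km².
Ratio = 54540 / 240300 ≈ 0.227.

0.227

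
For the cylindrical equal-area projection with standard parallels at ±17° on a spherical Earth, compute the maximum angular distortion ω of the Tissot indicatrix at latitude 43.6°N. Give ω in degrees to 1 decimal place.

A cylindrical equal-area projection with standard parallel φ₀ has meridian scale h = cos φ / cos φ₀ and parallel scale k = cos φ₀ / cos φ (so areas are preserved, h·k = 1).
At 43.6°: h = 0.7573, k = 1.321; principal scales a = 1.321, b = 0.7573.
sin(ω/2) = (a − b)/(a + b) = 0.5633/2.078 = 0.2711, so ω = 2 arcsin(0.2711) ≈ 31.5°.

31.5°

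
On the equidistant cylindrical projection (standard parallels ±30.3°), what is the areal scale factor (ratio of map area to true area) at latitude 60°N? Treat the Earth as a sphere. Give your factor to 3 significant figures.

1.73

In the equirectangular projection with standard parallel φ₀ = 30.3° (x = Rλ cos φ₀, y = Rφ), meridians are true-scale (h = 1) and the parallel scale is k = cos φ₀ / cos φ.
Areal scale = h·k = 1 × cos φ₀ / cos φ; at 60°, h = 1.000, k = 1.727, so h·k = 1.727.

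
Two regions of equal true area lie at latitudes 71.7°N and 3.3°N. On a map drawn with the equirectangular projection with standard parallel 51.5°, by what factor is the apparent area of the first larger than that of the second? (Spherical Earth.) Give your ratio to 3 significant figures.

In the equirectangular projection with standard parallel φ₀ = 51.5° (x = Rλ cos φ₀, y = Rφ), meridians are true-scale (h = 1) and the parallel scale is k = cos φ₀ / cos φ.
Areal scale at 71.7°: h·k = 1.000 × 1.983 = 1.983.
Areal scale at 3.3°: h·k = 1.000 × 0.6235 = 0.6235.
Ratio = 1.983/0.6235 ≈ 3.18.

3.18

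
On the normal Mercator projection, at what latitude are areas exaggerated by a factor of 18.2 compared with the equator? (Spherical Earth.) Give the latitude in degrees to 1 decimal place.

76.4°

Mercator areal scale is sec²φ.
sec²φ = 18.2  ⇒  cos²φ = 0.05495  ⇒  cos φ = 0.2344.
φ = arccos(0.2344) ≈ 76.4°.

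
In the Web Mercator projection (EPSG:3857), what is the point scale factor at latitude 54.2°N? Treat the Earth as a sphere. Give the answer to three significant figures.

Mercator is conformal, so the point scale is isotropic: h = k = sec φ = 1/cos φ.
k = 1/cos 54.2° = 1/0.5850 = 1.710.

1.71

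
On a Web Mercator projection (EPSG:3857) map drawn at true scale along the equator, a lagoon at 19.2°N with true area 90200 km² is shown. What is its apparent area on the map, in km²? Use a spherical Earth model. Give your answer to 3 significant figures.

The Mercator projection is conformal; its linear scale factor is the same in every direction and equals sec φ = 1/cos φ.
Areal scale = k² = sec²φ = 1/cos²(19.2°) = 1/0.9444² = 1.121.
Apparent area = 90200 × 1.121 ≈ 101000 km².

101000 km²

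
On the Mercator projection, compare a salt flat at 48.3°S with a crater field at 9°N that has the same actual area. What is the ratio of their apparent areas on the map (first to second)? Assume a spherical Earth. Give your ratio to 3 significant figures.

Mercator is conformal with k = sec φ, so areal scale = k² = sec²φ.
At 48.3°: sec²(48.3°) = 1/0.6652² = 2.260.
At 9°: sec²(9°) = 1/0.9877² = 1.025.
Ratio = 2.260/1.025 = cos²(9°)/cos²(48.3°) ≈ 2.20.

2.20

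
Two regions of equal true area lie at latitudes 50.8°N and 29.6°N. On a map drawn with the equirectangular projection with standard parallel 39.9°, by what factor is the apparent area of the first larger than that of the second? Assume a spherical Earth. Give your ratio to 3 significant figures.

In the equirectangular projection with standard parallel φ₀ = 39.9° (x = Rλ cos φ₀, y = Rφ), meridians are true-scale (h = 1) and the parallel scale is k = cos φ₀ / cos φ.
Areal scale at 50.8°: h·k = 1.000 × 1.214 = 1.214.
Areal scale at 29.6°: h·k = 1.000 × 0.8823 = 0.8823.
Ratio = 1.214/0.8823 ≈ 1.38.

1.38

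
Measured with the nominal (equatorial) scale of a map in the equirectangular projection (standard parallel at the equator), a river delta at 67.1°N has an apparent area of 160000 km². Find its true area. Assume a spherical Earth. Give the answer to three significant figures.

62300 km²

Plate carrée maps x = Rλ, y = Rφ. The meridian scale is h = 1 and the parallel scale is k = 1/cos φ = sec φ.
Areal scale = h·k = 1 × sec φ; at 67.1°, h = 1.000, k = 2.570, so h·k = 2.570.
True area = apparent / (areal scale) = 160000 / 2.570 ≈ 62300 km².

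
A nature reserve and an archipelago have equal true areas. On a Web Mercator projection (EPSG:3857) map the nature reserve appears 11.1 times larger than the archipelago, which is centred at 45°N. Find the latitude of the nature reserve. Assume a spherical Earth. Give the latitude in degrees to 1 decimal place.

For equal true areas on Mercator, apparent areas scale as sec²φ, so the ratio is cos²φ₂ / cos²φ₁.
cos²φ₂ / cos²φ₁ = 11.1  ⇒  cos φ₁ = cos 45° / √11.1 = 0.7071/3.332 = 0.2122.
φ₁ = arccos(0.2122) ≈ 77.7°.

77.7°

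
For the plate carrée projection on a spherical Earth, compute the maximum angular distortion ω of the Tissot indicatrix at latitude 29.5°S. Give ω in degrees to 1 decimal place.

7.9°

Plate carrée maps x = Rλ, y = Rφ. The meridian scale is h = 1 and the parallel scale is k = 1/cos φ = sec φ.
At 29.5°: h = 1.000, k = 1.149; principal scales a = 1.149, b = 1.000.
sin(ω/2) = (a − b)/(a + b) = 0.1490/2.149 = 0.06932, so ω = 2 arcsin(0.06932) ≈ 7.9°.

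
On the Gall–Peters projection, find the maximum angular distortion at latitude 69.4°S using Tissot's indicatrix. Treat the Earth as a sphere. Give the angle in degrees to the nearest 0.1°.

74.2°

Gall–Peters is a cylindrical equal-area projection with standard parallels at ±45°. A cylindrical equal-area projection with standard parallel φ₀ has meridian scale h = cos φ / cos φ₀ and parallel scale k = cos φ₀ / cos φ (so areas are preserved, h·k = 1).
At 69.4°: h = 0.4976, k = 2.010; principal scales a = 2.010, b = 0.4976.
sin(ω/2) = (a − b)/(a + b) = 1.512/2.507 = 0.6031, so ω = 2 arcsin(0.6031) ≈ 74.2°.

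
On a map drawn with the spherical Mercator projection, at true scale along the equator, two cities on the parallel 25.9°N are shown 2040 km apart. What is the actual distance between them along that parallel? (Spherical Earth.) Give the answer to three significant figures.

1840 km

The Mercator projection is conformal; its linear scale factor is the same in every direction and equals sec φ = 1/cos φ.
Along the parallel at 25.9°, map distances are exaggerated by k = sec 25.9° = 1.112.
True distance = 2040 / 1.112 = 2040 × cos 25.9° ≈ 1840 km.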